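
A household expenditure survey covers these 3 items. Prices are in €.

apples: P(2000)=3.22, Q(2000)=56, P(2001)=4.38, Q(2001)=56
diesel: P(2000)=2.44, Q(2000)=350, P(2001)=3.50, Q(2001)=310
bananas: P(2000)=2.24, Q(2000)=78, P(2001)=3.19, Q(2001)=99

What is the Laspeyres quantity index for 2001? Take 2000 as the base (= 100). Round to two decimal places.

Laspeyres quantity index uses base-period prices as weights.
ΣP(2000)·Q(2001) = 3.22×56 + 2.44×310 + 2.24×99 = 180.32 + 756.4 + 221.76 = 1158.48
ΣP(2000)·Q(2000) = 3.22×56 + 2.44×350 + 2.24×78 = 180.32 + 854 + 174.72 = 1209.04
Index = 1158.48 / 1209.04 × 100 = 95.8182

95.82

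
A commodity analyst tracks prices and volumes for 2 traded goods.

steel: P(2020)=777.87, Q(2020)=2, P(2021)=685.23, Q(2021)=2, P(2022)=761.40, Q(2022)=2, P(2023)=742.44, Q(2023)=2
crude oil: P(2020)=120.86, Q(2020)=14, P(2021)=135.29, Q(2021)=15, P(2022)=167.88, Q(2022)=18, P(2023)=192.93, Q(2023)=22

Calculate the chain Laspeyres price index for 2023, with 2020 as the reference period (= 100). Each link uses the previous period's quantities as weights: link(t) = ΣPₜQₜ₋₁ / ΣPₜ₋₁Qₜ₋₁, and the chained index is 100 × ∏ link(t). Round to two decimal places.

130.33

Link 2020→2021:
ΣP(2021)Q(2020) = 685.23×2 + 135.29×14 = 1370.46 + 1894.06 = 3264.52
ΣP(2020)Q(2020) = 777.87×2 + 120.86×14 = 1555.74 + 1692.04 = 3247.78
link = 3264.52/3247.78 = 1.005154
Link 2021→2022:
ΣP(2022)Q(2021) = 761.40×2 + 167.88×15 = 1522.8 + 2518.2 = 4041
ΣP(2021)Q(2021) = 685.23×2 + 135.29×15 = 1370.46 + 2029.35 = 3399.81
link = 4041/3399.81 = 1.188596
Link 2022→2023:
ΣP(2023)Q(2022) = 742.44×2 + 192.93×18 = 1484.88 + 3472.74 = 4957.62
ΣP(2022)Q(2022) = 761.40×2 + 167.88×18 = 1522.8 + 3021.84 = 4544.64
link = 4957.62/4544.64 = 1.090872
Chained index = 100 × 1.005154 × 1.188596 × 1.090872 = 130.3289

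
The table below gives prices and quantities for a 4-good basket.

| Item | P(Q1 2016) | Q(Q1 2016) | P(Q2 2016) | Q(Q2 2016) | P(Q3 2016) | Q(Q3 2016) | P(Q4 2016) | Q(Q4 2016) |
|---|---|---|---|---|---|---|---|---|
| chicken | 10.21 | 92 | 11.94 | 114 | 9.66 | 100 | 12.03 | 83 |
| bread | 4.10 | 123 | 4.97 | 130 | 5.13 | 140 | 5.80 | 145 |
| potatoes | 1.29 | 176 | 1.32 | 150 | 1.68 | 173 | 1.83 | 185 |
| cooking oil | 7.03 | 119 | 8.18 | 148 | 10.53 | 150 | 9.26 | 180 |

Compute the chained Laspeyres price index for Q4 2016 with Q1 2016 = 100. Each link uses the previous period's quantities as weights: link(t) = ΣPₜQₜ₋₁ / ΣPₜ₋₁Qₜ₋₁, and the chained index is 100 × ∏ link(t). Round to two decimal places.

127.52

Link Q1 2016→Q2 2016:
ΣP(Q2 2016)Q(Q1 2016) = 11.94×92 + 4.97×123 + 1.32×176 + 8.18×119 = 1098.48 + 611.31 + 232.32 + 973.42 = 2915.53
ΣP(Q1 2016)Q(Q1 2016) = 10.21×92 + 4.10×123 + 1.29×176 + 7.03×119 = 939.32 + 504.3 + 227.04 + 836.57 = 2507.23
link = 2915.53/2507.23 = 1.162849
Link Q2 2016→Q3 2016:
ΣP(Q3 2016)Q(Q2 2016) = 9.66×114 + 5.13×130 + 1.68×150 + 10.53×148 = 1101.24 + 666.9 + 252 + 1558.44 = 3578.58
ΣP(Q2 2016)Q(Q2 2016) = 11.94×114 + 4.97×130 + 1.32×150 + 8.18×148 = 1361.16 + 646.1 + 198 + 1210.64 = 3415.9
link = 3578.58/3415.9 = 1.047624
Link Q3 2016→Q4 2016:
ΣP(Q4 2016)Q(Q3 2016) = 12.03×100 + 5.80×140 + 1.83×173 + 9.26×150 = 1203 + 812 + 316.59 + 1389 = 3720.59
ΣP(Q3 2016)Q(Q3 2016) = 9.66×100 + 5.13×140 + 1.68×173 + 10.53×150 = 966 + 718.2 + 290.64 + 1579.5 = 3554.34
link = 3720.59/3554.34 = 1.046774
Chained index = 100 × 1.162849 × 1.047624 × 1.046774 = 127.5210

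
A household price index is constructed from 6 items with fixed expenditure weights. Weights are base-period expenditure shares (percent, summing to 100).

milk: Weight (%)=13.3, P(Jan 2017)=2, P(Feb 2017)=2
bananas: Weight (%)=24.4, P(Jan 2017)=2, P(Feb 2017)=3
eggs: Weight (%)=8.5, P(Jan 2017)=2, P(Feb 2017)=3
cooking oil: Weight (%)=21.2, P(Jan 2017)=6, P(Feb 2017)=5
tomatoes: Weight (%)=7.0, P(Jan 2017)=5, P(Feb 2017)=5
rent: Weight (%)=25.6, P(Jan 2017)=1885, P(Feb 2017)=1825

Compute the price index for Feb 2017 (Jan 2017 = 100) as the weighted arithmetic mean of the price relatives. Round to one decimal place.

112.1

milk: 13.3 × (2/2) = 13.3 × 1.000000 = 13.3000
bananas: 24.4 × (3/2) = 24.4 × 1.500000 = 36.6000
eggs: 8.5 × (3/2) = 8.5 × 1.500000 = 12.7500
cooking oil: 21.2 × (5/6) = 21.2 × 0.833333 = 17.6667
tomatoes: 7.0 × (5/5) = 7.0 × 1.000000 = 7.0000
rent: 25.6 × (1825/1885) = 25.6 × 0.968170 = 24.7851
Index = Σ wᵢ·(p₁ᵢ/p₀ᵢ) = 13.3000 + 36.6000 + 12.7500 + 17.6667 + 7.0000 + 24.7851 = 112.1018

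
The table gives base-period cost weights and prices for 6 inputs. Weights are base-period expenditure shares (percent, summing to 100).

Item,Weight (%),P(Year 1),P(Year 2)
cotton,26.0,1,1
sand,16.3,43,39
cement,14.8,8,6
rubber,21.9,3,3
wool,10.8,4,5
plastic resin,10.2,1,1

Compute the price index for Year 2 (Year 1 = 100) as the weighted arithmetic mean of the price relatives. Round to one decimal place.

97.5

cotton: 26.0 × (1/1) = 26.0 × 1.000000 = 26.0000
sand: 16.3 × (39/43) = 16.3 × 0.906977 = 14.7837
cement: 14.8 × (6/8) = 14.8 × 0.750000 = 11.1000
rubber: 21.9 × (3/3) = 21.9 × 1.000000 = 21.9000
wool: 10.8 × (5/4) = 10.8 × 1.250000 = 13.5000
plastic resin: 10.2 × (1/1) = 10.2 × 1.000000 = 10.2000
Index = Σ wᵢ·(p₁ᵢ/p₀ᵢ) = 26.0000 + 14.7837 + 11.1000 + 21.9000 + 13.5000 + 10.2000 = 97.4837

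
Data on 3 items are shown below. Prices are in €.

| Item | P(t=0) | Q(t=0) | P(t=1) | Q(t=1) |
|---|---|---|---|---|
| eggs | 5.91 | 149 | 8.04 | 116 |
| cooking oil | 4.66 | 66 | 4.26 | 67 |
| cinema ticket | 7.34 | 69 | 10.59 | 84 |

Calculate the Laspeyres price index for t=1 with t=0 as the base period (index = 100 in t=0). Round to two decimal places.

Laspeyres price index uses base-period quantities as weights.
ΣP(t=1)·Q(t=0) = 8.04×149 + 4.26×66 + 10.59×69 = 1197.96 + 281.16 + 730.71 = 2209.83
ΣP(t=0)·Q(t=0) = 5.91×149 + 4.66×66 + 7.34×69 = 880.59 + 307.56 + 506.46 = 1694.61
Index = 2209.83 / 1694.61 × 100 = 130.4035

130.40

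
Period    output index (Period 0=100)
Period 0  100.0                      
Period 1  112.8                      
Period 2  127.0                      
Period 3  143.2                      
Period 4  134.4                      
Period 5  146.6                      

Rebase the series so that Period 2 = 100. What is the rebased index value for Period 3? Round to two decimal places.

112.76

Rebased(Period 3) = 143.2 / 127.0 × 100 = 112.7559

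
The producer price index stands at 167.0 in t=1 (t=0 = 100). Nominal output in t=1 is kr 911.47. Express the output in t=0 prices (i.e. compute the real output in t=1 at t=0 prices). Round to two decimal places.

Real = Nominal ÷ (Index/100) = 911.47 ÷ (167.0/100)
     = 911.47 ÷ 1.670 = 545.7904

545.79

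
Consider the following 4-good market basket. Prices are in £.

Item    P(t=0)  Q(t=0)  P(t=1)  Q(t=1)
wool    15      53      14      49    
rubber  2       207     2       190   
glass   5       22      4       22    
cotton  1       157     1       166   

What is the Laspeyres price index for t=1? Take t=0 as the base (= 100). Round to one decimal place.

Laspeyres price index uses base-period quantities as weights.
ΣP(t=1)·Q(t=0) = 14×53 + 2×207 + 4×22 + 1×157 = 742 + 414 + 88 + 157 = 1401
ΣP(t=0)·Q(t=0) = 15×53 + 2×207 + 5×22 + 1×157 = 795 + 414 + 110 + 157 = 1476
Index = 1401 / 1476 × 100 = 94.9187

94.9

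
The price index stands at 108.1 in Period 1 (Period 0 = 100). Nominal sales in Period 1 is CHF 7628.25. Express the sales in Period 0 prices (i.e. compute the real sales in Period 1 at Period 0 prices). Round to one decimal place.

Real = Nominal ÷ (Index/100) = 7628.25 ÷ (108.1/100)
     = 7628.25 ÷ 1.081 = 7056.6605

7056.7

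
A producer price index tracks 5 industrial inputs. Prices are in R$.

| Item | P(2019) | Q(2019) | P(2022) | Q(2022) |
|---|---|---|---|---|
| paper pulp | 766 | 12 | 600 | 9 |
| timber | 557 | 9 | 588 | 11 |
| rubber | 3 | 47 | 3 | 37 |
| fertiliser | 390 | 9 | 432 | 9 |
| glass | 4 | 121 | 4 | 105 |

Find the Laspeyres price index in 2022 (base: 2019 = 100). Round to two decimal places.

Laspeyres price index uses base-period quantities as weights.
ΣP(2022)·Q(2019) = 600×12 + 588×9 + 3×47 + 432×9 + 4×121 = 7200 + 5292 + 141 + 3888 + 484 = 17005
ΣP(2019)·Q(2019) = 766×12 + 557×9 + 3×47 + 390×9 + 4×121 = 9192 + 5013 + 141 + 3510 + 484 = 18340
Index = 17005 / 18340 × 100 = 92.7208

92.72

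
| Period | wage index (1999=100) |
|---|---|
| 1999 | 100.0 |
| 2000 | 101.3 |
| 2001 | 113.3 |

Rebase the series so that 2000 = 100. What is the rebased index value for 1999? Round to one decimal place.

98.7

Rebased(1999) = 100.0 / 101.3 × 100 = 98.7167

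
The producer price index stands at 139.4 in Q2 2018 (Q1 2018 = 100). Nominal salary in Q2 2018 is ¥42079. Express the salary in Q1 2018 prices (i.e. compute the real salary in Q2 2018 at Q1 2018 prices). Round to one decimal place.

30185.8

Real = Nominal ÷ (Index/100) = 42079 ÷ (139.4/100)
     = 42079 ÷ 1.394 = 30185.7963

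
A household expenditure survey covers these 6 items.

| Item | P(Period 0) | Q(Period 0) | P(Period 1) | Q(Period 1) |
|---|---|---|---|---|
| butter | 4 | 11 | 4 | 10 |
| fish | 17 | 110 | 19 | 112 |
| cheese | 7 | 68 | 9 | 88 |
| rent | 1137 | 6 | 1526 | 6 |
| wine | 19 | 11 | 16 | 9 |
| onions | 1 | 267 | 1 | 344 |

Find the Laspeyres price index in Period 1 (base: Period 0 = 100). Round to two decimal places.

127.43

Laspeyres price index uses base-period quantities as weights.
ΣP(Period 1)·Q(Period 0) = 4×11 + 19×110 + 9×68 + 1526×6 + 16×11 + 1×267 = 44 + 2090 + 612 + 9156 + 176 + 267 = 12345
ΣP(Period 0)·Q(Period 0) = 4×11 + 17×110 + 7×68 + 1137×6 + 19×11 + 1×267 = 44 + 1870 + 476 + 6822 + 209 + 267 = 9688
Index = 12345 / 9688 × 100 = 127.4257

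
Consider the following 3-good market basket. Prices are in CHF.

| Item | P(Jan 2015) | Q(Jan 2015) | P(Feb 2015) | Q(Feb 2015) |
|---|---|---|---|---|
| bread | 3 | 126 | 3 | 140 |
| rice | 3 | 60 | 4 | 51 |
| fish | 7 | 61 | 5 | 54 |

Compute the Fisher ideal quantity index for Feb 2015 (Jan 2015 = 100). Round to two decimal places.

Laspeyres component (base-period weights):
ΣP(Jan 2015)Q(Feb 2015) = 3×140 + 3×51 + 7×54 = 420 + 153 + 378 = 951
ΣP(Jan 2015)Q(Jan 2015) = 3×126 + 3×60 + 7×61 = 378 + 180 + 427 = 985
L = 951 / 985 × 100 = 96.5482
Paasche component (current-period weights):
ΣP(Feb 2015)Q(Feb 2015) = 3×140 + 4×51 + 5×54 = 420 + 204 + 270 = 894
ΣP(Feb 2015)Q(Jan 2015) = 3×126 + 4×60 + 5×61 = 378 + 240 + 305 = 923
P = 894 / 923 × 100 = 96.8581
Fisher = √(L × P) = √(96.5482 × 96.8581) = 96.7030

96.70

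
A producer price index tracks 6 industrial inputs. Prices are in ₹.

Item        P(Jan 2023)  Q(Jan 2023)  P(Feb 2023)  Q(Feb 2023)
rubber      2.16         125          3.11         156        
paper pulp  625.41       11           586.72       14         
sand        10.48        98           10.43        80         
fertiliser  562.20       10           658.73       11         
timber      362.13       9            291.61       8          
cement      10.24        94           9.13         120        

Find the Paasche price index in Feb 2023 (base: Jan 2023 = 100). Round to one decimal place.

99.8

Paasche price index uses current-period quantities as weights.
ΣP(Feb 2023)·Q(Feb 2023) = 3.11×156 + 586.72×14 + 10.43×80 + 658.73×11 + 291.61×8 + 9.13×120 = 485.16 + 8214.08 + 834.4 + 7246.03 + 2332.88 + 1095.6 = 20208.15
ΣP(Jan 2023)·Q(Feb 2023) = 2.16×156 + 625.41×14 + 10.48×80 + 562.20×11 + 362.13×8 + 10.24×120 = 336.96 + 8755.74 + 838.4 + 6184.2 + 2897.04 + 1228.8 = 20241.14
Index = 20208.15 / 20241.14 × 100 = 99.8370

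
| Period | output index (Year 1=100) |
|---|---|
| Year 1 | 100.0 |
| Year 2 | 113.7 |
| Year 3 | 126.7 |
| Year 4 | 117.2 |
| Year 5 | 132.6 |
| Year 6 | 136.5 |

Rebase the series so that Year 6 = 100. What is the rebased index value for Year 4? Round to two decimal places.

Rebased(Year 4) = 117.2 / 136.5 × 100 = 85.8608

85.86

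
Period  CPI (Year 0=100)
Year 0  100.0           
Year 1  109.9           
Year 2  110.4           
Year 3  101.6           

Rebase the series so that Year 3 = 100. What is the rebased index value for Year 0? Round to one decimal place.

98.4

Rebased(Year 0) = 100.0 / 101.6 × 100 = 98.4252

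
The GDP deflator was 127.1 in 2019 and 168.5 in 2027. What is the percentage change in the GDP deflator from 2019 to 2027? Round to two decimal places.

32.57%

Change = (168.5 − 127.1) / 127.1 × 100
       = 41.4 / 127.1 × 100 = 32.5728%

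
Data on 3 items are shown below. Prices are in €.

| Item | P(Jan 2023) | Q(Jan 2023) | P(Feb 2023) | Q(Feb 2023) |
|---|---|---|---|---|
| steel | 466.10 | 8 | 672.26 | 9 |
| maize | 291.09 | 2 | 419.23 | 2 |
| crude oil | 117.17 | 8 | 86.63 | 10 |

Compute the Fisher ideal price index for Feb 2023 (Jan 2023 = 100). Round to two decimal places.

131.01

Laspeyres component (base-period weights):
ΣP(Feb 2023)Q(Jan 2023) = 672.26×8 + 419.23×2 + 86.63×8 = 5378.08 + 838.46 + 693.04 = 6909.58
ΣP(Jan 2023)Q(Jan 2023) = 466.10×8 + 291.09×2 + 117.17×8 = 3728.8 + 582.18 + 937.36 = 5248.34
L = 6909.58 / 5248.34 × 100 = 131.6527
Paasche component (current-period weights):
ΣP(Feb 2023)Q(Feb 2023) = 672.26×9 + 419.23×2 + 86.63×10 = 6050.34 + 838.46 + 866.3 = 7755.1
ΣP(Jan 2023)Q(Feb 2023) = 466.10×9 + 291.09×2 + 117.17×10 = 4194.9 + 582.18 + 1171.7 = 5948.78
P = 7755.1 / 5948.78 × 100 = 130.3645
Fisher = √(L × P) = √(131.6527 × 130.3645) = 131.0070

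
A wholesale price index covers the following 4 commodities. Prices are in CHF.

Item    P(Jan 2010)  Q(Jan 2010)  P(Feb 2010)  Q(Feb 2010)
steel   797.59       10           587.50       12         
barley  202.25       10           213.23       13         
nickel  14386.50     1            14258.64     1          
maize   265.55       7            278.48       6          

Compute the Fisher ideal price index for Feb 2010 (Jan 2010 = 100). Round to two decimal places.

Laspeyres component (base-period weights):
ΣP(Feb 2010)Q(Jan 2010) = 587.50×10 + 213.23×10 + 14258.64×1 + 278.48×7 = 5875 + 2132.3 + 14258.64 + 1949.36 = 24215.3
ΣP(Jan 2010)Q(Jan 2010) = 797.59×10 + 202.25×10 + 14386.50×1 + 265.55×7 = 7975.9 + 2022.5 + 14386.5 + 1858.85 = 26243.75
L = 24215.3 / 26243.75 × 100 = 92.2707
Paasche component (current-period weights):
ΣP(Feb 2010)Q(Feb 2010) = 587.50×12 + 213.23×13 + 14258.64×1 + 278.48×6 = 7050 + 2771.99 + 14258.64 + 1670.88 = 25751.51
ΣP(Jan 2010)Q(Feb 2010) = 797.59×12 + 202.25×13 + 14386.50×1 + 265.55×6 = 9571.08 + 2629.25 + 14386.5 + 1593.3 = 28180.13
P = 25751.51 / 28180.13 × 100 = 91.3818
Fisher = √(L × P) = √(92.2707 × 91.3818) = 91.8252

91.83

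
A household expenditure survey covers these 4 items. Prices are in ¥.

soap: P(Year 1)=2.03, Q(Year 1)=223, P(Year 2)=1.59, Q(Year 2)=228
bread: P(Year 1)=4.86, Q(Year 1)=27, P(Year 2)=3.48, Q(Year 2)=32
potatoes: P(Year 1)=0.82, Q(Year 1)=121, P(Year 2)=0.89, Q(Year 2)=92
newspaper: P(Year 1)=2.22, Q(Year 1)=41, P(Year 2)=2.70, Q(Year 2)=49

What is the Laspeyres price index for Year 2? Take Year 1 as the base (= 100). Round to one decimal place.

86.1

Laspeyres price index uses base-period quantities as weights.
ΣP(Year 2)·Q(Year 1) = 1.59×223 + 3.48×27 + 0.89×121 + 2.70×41 = 354.57 + 93.96 + 107.69 + 110.7 = 666.92
ΣP(Year 1)·Q(Year 1) = 2.03×223 + 4.86×27 + 0.82×121 + 2.22×41 = 452.69 + 131.22 + 99.22 + 91.02 = 774.15
Index = 666.92 / 774.15 × 100 = 86.1487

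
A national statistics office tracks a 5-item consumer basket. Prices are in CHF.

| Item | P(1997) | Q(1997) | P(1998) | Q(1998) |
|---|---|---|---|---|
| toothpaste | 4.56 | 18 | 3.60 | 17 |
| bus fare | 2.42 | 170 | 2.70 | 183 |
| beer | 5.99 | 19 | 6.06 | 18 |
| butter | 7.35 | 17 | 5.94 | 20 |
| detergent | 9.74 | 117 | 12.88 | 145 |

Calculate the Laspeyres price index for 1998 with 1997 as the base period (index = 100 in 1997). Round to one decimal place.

120.0

Laspeyres price index uses base-period quantities as weights.
ΣP(1998)·Q(1997) = 3.60×18 + 2.70×170 + 6.06×19 + 5.94×17 + 12.88×117 = 64.8 + 459 + 115.14 + 100.98 + 1506.96 = 2246.88
ΣP(1997)·Q(1997) = 4.56×18 + 2.42×170 + 5.99×19 + 7.35×17 + 9.74×117 = 82.08 + 411.4 + 113.81 + 124.95 + 1139.58 = 1871.82
Index = 2246.88 / 1871.82 × 100 = 120.0372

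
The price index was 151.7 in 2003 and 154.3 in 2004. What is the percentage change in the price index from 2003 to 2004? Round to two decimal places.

Change = (154.3 − 151.7) / 151.7 × 100
       = 2.6 / 151.7 × 100 = 1.7139%

1.71%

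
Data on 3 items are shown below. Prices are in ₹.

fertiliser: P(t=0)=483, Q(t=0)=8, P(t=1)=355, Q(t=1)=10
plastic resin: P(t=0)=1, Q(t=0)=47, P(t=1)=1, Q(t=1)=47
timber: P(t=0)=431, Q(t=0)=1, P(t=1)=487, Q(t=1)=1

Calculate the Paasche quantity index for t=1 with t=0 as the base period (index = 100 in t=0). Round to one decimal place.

121.0

Paasche quantity index uses current-period prices as weights.
ΣP(t=1)·Q(t=1) = 355×10 + 1×47 + 487×1 = 3550 + 47 + 487 = 4084
ΣP(t=1)·Q(t=0) = 355×8 + 1×47 + 487×1 = 2840 + 47 + 487 = 3374
Index = 4084 / 3374 × 100 = 121.0433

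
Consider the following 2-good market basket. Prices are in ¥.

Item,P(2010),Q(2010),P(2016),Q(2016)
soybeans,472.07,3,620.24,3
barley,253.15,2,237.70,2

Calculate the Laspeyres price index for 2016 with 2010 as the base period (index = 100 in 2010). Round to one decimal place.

121.5

Laspeyres price index uses base-period quantities as weights.
ΣP(2016)·Q(2010) = 620.24×3 + 237.70×2 = 1860.72 + 475.4 = 2336.12
ΣP(2010)·Q(2010) = 472.07×3 + 253.15×2 = 1416.21 + 506.3 = 1922.51
Index = 2336.12 / 1922.51 × 100 = 121.5141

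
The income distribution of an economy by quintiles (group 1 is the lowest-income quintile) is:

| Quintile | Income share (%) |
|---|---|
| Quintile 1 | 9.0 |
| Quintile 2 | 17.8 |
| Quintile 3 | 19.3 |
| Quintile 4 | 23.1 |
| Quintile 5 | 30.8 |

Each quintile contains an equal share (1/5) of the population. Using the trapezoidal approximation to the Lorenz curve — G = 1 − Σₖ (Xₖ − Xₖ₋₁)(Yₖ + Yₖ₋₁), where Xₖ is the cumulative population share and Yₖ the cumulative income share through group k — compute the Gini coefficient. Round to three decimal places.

0.196

Cumulative income shares Yₖ: 0.0900, 0.2680, 0.4610, 0.6920, 1.0000
Σ (Xₖ−Xₖ₋₁)(Yₖ+Yₖ₋₁) = (1/5)(0.0900+0.0000) + (1/5)(0.2680+0.0900) + (1/5)(0.4610+0.2680) + (1/5)(0.6920+0.4610) + (1/5)(1.0000+0.6920)
  = 0.0180 + 0.0716 + 0.1458 + 0.2306 + 0.3384 = 0.8044
G = 1 − 0.8044 = 0.1956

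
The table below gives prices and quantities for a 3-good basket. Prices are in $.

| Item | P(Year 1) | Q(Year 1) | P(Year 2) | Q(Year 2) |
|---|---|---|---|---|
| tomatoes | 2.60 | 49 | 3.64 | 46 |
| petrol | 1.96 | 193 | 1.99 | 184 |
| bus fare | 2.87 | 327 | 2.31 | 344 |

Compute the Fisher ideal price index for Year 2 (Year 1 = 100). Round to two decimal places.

90.88

Laspeyres component (base-period weights):
ΣP(Year 2)Q(Year 1) = 3.64×49 + 1.99×193 + 2.31×327 = 178.36 + 384.07 + 755.37 = 1317.8
ΣP(Year 1)Q(Year 1) = 2.60×49 + 1.96×193 + 2.87×327 = 127.4 + 378.28 + 938.49 = 1444.17
L = 1317.8 / 1444.17 × 100 = 91.2496
Paasche component (current-period weights):
ΣP(Year 2)Q(Year 2) = 3.64×46 + 1.99×184 + 2.31×344 = 167.44 + 366.16 + 794.64 = 1328.24
ΣP(Year 1)Q(Year 2) = 2.60×46 + 1.96×184 + 2.87×344 = 119.6 + 360.64 + 987.28 = 1467.52
P = 1328.24 / 1467.52 × 100 = 90.5092
Fisher = √(L × P) = √(91.2496 × 90.5092) = 90.8786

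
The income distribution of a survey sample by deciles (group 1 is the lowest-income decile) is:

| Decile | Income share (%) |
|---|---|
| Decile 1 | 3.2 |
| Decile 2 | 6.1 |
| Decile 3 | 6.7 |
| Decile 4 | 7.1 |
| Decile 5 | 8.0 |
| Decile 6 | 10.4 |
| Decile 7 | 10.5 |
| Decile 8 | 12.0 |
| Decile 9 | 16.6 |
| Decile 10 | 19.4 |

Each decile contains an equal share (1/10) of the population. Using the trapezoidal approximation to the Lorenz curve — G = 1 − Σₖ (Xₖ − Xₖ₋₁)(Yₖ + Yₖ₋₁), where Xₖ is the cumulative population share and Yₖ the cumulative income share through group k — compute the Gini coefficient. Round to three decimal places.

0.258

Cumulative income shares Yₖ: 0.0320, 0.0930, 0.1600, 0.2310, 0.3110, 0.4150, 0.5200, 0.6400, 0.8060, 1.0000
Σ (Xₖ−Xₖ₋₁)(Yₖ+Yₖ₋₁) = (1/10)(0.0320+0.0000) + (1/10)(0.0930+0.0320) + (1/10)(0.1600+0.0930) + (1/10)(0.2310+0.1600) + (1/10)(0.3110+0.2310) + (1/10)(0.4150+0.3110) + (1/10)(0.5200+0.4150) + (1/10)(0.6400+0.5200) + (1/10)(0.8060+0.6400) + (1/10)(1.0000+0.8060)
  = 0.0032 + 0.0125 + 0.0253 + 0.0391 + 0.0542 + 0.0726 + 0.0935 + 0.1160 + 0.1446 + 0.1806 = 0.7416
G = 1 − 0.7416 = 0.2584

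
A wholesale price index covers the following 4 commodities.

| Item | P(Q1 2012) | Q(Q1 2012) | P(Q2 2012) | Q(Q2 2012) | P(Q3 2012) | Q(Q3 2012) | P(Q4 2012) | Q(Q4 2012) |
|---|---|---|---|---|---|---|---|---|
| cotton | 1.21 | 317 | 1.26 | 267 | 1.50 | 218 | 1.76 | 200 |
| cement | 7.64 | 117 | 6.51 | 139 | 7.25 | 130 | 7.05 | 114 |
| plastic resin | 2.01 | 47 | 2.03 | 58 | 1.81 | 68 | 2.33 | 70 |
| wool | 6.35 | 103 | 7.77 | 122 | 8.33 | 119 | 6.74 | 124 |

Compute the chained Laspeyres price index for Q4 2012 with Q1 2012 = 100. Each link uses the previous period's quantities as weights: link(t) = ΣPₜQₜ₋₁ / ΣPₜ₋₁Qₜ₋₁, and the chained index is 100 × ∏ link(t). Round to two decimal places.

105.56

Link Q1 2012→Q2 2012:
ΣP(Q2 2012)Q(Q1 2012) = 1.26×317 + 6.51×117 + 2.03×47 + 7.77×103 = 399.42 + 761.67 + 95.41 + 800.31 = 2056.81
ΣP(Q1 2012)Q(Q1 2012) = 1.21×317 + 7.64×117 + 2.01×47 + 6.35×103 = 383.57 + 893.88 + 94.47 + 654.05 = 2025.97
link = 2056.81/2025.97 = 1.015222
Link Q2 2012→Q3 2012:
ΣP(Q3 2012)Q(Q2 2012) = 1.50×267 + 7.25×139 + 1.81×58 + 8.33×122 = 400.5 + 1007.75 + 104.98 + 1016.26 = 2529.49
ΣP(Q2 2012)Q(Q2 2012) = 1.26×267 + 6.51×139 + 2.03×58 + 7.77×122 = 336.42 + 904.89 + 117.74 + 947.94 = 2306.99
link = 2529.49/2306.99 = 1.096446
Link Q3 2012→Q4 2012:
ΣP(Q4 2012)Q(Q3 2012) = 1.76×218 + 7.05×130 + 2.33×68 + 6.74×119 = 383.68 + 916.5 + 158.44 + 802.06 = 2260.68
ΣP(Q3 2012)Q(Q3 2012) = 1.50×218 + 7.25×130 + 1.81×68 + 8.33×119 = 327 + 942.5 + 123.08 + 991.27 = 2383.85
link = 2260.68/2383.85 = 0.948331
Chained index = 100 × 1.015222 × 1.096446 × 0.948331 = 105.5622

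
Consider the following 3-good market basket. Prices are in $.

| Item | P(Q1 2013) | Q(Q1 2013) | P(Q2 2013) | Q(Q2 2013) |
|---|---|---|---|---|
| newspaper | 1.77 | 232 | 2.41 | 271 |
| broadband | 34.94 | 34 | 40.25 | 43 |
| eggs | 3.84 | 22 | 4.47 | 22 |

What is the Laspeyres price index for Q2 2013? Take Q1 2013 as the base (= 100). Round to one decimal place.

120.4

Laspeyres price index uses base-period quantities as weights.
ΣP(Q2 2013)·Q(Q1 2013) = 2.41×232 + 40.25×34 + 4.47×22 = 559.12 + 1368.5 + 98.34 = 2025.96
ΣP(Q1 2013)·Q(Q1 2013) = 1.77×232 + 34.94×34 + 3.84×22 = 410.64 + 1187.96 + 84.48 = 1683.08
Index = 2025.96 / 1683.08 × 100 = 120.3722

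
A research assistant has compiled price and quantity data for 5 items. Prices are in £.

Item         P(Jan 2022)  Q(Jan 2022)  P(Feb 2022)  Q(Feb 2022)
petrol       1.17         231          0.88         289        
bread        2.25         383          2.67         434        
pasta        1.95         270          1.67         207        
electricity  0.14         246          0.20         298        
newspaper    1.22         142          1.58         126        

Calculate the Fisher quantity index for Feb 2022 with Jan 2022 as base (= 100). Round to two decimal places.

102.99

Laspeyres component (base-period weights):
ΣP(Jan 2022)Q(Feb 2022) = 1.17×289 + 2.25×434 + 1.95×207 + 0.14×298 + 1.22×126 = 338.13 + 976.5 + 403.65 + 41.72 + 153.72 = 1913.72
ΣP(Jan 2022)Q(Jan 2022) = 1.17×231 + 2.25×383 + 1.95×270 + 0.14×246 + 1.22×142 = 270.27 + 861.75 + 526.5 + 34.44 + 173.24 = 1866.2
L = 1913.72 / 1866.2 × 100 = 102.5464
Paasche component (current-period weights):
ΣP(Feb 2022)Q(Feb 2022) = 0.88×289 + 2.67×434 + 1.67×207 + 0.20×298 + 1.58×126 = 254.32 + 1158.78 + 345.69 + 59.6 + 199.08 = 2017.47
ΣP(Feb 2022)Q(Jan 2022) = 0.88×231 + 2.67×383 + 1.67×270 + 0.20×246 + 1.58×142 = 203.28 + 1022.61 + 450.9 + 49.2 + 224.36 = 1950.35
P = 2017.47 / 1950.35 × 100 = 103.4414
Fisher = √(L × P) = √(102.5464 × 103.4414) = 102.9929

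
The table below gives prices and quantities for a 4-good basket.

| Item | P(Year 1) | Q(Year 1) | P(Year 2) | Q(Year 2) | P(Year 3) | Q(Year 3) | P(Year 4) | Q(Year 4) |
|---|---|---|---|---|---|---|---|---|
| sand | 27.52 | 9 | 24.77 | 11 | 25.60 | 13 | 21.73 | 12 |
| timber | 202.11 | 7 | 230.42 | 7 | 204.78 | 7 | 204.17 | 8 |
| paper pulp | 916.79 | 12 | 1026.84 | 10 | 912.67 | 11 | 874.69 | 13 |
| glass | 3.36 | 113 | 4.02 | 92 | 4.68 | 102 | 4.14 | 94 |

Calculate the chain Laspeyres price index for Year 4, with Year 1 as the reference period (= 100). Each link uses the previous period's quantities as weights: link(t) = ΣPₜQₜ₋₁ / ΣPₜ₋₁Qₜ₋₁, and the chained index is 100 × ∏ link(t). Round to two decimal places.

Link Year 1→Year 2:
ΣP(Year 2)Q(Year 1) = 24.77×9 + 230.42×7 + 1026.84×12 + 4.02×113 = 222.93 + 1612.94 + 12322.08 + 454.26 = 14612.21
ΣP(Year 1)Q(Year 1) = 27.52×9 + 202.11×7 + 916.79×12 + 3.36×113 = 247.68 + 1414.77 + 11001.48 + 379.68 = 13043.61
link = 14612.21/13043.61 = 1.120258
Link Year 2→Year 3:
ΣP(Year 3)Q(Year 2) = 25.60×11 + 204.78×7 + 912.67×10 + 4.68×92 = 281.6 + 1433.46 + 9126.7 + 430.56 = 11272.32
ΣP(Year 2)Q(Year 2) = 24.77×11 + 230.42×7 + 1026.84×10 + 4.02×92 = 272.47 + 1612.94 + 10268.4 + 369.84 = 12523.65
link = 11272.32/12523.65 = 0.900083
Link Year 3→Year 4:
ΣP(Year 4)Q(Year 3) = 21.73×13 + 204.17×7 + 874.69×11 + 4.14×102 = 282.49 + 1429.19 + 9621.59 + 422.28 = 11755.55
ΣP(Year 3)Q(Year 3) = 25.60×13 + 204.78×7 + 912.67×11 + 4.68×102 = 332.8 + 1433.46 + 10039.37 + 477.36 = 12282.99
link = 11755.55/12282.99 = 0.957059
Chained index = 100 × 1.120258 × 0.900083 × 0.957059 = 96.5027

96.50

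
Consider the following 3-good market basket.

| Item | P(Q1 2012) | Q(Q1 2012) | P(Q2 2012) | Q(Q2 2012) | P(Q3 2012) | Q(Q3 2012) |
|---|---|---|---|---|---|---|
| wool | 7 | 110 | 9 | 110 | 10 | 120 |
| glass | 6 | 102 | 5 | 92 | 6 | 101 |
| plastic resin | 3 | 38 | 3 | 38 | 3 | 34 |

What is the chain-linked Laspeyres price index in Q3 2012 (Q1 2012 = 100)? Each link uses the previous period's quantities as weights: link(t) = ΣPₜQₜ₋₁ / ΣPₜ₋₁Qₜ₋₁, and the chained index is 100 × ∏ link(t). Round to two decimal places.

121.82

Link Q1 2012→Q2 2012:
ΣP(Q2 2012)Q(Q1 2012) = 9×110 + 5×102 + 3×38 = 990 + 510 + 114 = 1614
ΣP(Q1 2012)Q(Q1 2012) = 7×110 + 6×102 + 3×38 = 770 + 612 + 114 = 1496
link = 1614/1496 = 1.078877
Link Q2 2012→Q3 2012:
ΣP(Q3 2012)Q(Q2 2012) = 10×110 + 6×92 + 3×38 = 1100 + 552 + 114 = 1766
ΣP(Q2 2012)Q(Q2 2012) = 9×110 + 5×92 + 3×38 = 990 + 460 + 114 = 1564
link = 1766/1564 = 1.129156
Chained index = 100 × 1.078877 × 1.129156 = 121.8220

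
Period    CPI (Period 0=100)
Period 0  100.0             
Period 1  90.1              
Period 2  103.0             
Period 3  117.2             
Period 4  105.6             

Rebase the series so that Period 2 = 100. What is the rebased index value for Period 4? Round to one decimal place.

Rebased(Period 4) = 105.6 / 103.0 × 100 = 102.5243

102.5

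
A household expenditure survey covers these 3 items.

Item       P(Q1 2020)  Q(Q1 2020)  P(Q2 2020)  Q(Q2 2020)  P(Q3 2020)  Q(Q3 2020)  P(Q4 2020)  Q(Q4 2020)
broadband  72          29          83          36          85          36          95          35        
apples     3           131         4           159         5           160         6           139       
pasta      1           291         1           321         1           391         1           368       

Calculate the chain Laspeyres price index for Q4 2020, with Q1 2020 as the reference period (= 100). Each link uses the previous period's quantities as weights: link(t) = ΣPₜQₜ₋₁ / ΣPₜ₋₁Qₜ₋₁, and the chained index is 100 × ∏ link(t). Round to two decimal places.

Link Q1 2020→Q2 2020:
ΣP(Q2 2020)Q(Q1 2020) = 83×29 + 4×131 + 1×291 = 2407 + 524 + 291 = 3222
ΣP(Q1 2020)Q(Q1 2020) = 72×29 + 3×131 + 1×291 = 2088 + 393 + 291 = 2772
link = 3222/2772 = 1.162338
Link Q2 2020→Q3 2020:
ΣP(Q3 2020)Q(Q2 2020) = 85×36 + 5×159 + 1×321 = 3060 + 795 + 321 = 4176
ΣP(Q2 2020)Q(Q2 2020) = 83×36 + 4×159 + 1×321 = 2988 + 636 + 321 = 3945
link = 4176/3945 = 1.058555
Link Q3 2020→Q4 2020:
ΣP(Q4 2020)Q(Q3 2020) = 95×36 + 6×160 + 1×391 = 3420 + 960 + 391 = 4771
ΣP(Q3 2020)Q(Q3 2020) = 85×36 + 5×160 + 1×391 = 3060 + 800 + 391 = 4251
link = 4771/4251 = 1.122324
Chained index = 100 × 1.162338 × 1.058555 × 1.122324 = 138.0906

138.09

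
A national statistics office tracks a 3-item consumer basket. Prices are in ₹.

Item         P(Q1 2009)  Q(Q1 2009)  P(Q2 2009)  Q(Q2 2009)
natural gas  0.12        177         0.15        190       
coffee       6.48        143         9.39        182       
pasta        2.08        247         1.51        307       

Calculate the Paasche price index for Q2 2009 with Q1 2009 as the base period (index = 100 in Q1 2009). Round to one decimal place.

119.6

Paasche price index uses current-period quantities as weights.
ΣP(Q2 2009)·Q(Q2 2009) = 0.15×190 + 9.39×182 + 1.51×307 = 28.5 + 1708.98 + 463.57 = 2201.05
ΣP(Q1 2009)·Q(Q2 2009) = 0.12×190 + 6.48×182 + 2.08×307 = 22.8 + 1179.36 + 638.56 = 1840.72
Index = 2201.05 / 1840.72 × 100 = 119.5755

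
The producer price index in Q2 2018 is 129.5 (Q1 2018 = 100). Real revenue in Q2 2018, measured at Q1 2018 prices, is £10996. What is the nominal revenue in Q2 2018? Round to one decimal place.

Nominal = Real × (Index/100) = 10996 × (129.5/100)
        = 10996 × 1.295 = 14239.8200

14239.8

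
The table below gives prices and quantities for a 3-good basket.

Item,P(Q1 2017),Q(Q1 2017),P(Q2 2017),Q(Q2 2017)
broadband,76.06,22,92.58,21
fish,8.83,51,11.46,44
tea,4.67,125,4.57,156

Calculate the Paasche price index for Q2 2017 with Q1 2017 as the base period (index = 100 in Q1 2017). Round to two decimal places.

116.47

Paasche price index uses current-period quantities as weights.
ΣP(Q2 2017)·Q(Q2 2017) = 92.58×21 + 11.46×44 + 4.57×156 = 1944.18 + 504.24 + 712.92 = 3161.34
ΣP(Q1 2017)·Q(Q2 2017) = 76.06×21 + 8.83×44 + 4.67×156 = 1597.26 + 388.52 + 728.52 = 2714.3
Index = 3161.34 / 2714.3 × 100 = 116.4698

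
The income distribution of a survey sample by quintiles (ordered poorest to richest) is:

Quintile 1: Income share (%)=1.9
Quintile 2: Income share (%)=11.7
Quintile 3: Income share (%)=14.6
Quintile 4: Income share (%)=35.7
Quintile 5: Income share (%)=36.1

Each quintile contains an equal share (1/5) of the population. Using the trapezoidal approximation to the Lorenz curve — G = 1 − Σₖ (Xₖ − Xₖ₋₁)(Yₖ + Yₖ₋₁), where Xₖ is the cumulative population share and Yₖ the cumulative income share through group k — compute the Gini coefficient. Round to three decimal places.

Cumulative income shares Yₖ: 0.0190, 0.1360, 0.2820, 0.6390, 1.0000
Σ (Xₖ−Xₖ₋₁)(Yₖ+Yₖ₋₁) = (1/5)(0.0190+0.0000) + (1/5)(0.1360+0.0190) + (1/5)(0.2820+0.1360) + (1/5)(0.6390+0.2820) + (1/5)(1.0000+0.6390)
  = 0.0038 + 0.0310 + 0.0836 + 0.1842 + 0.3278 = 0.6304
G = 1 − 0.6304 = 0.3696

0.370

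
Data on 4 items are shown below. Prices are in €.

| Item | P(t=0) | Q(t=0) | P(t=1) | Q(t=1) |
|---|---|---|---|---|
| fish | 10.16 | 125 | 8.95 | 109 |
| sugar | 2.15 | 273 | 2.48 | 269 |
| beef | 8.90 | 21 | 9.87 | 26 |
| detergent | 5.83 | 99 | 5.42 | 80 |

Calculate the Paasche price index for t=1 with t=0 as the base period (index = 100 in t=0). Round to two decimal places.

97.87

Paasche price index uses current-period quantities as weights.
ΣP(t=1)·Q(t=1) = 8.95×109 + 2.48×269 + 9.87×26 + 5.42×80 = 975.55 + 667.12 + 256.62 + 433.6 = 2332.89
ΣP(t=0)·Q(t=1) = 10.16×109 + 2.15×269 + 8.90×26 + 5.83×80 = 1107.44 + 578.35 + 231.4 + 466.4 = 2383.59
Index = 2332.89 / 2383.59 × 100 = 97.8730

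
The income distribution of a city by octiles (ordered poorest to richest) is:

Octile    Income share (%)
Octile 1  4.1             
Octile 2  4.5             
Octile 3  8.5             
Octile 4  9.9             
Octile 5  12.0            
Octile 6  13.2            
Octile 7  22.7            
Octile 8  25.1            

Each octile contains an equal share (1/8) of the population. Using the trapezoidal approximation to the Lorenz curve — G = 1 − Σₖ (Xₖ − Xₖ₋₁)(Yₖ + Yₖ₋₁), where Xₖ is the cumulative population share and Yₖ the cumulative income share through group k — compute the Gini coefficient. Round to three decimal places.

Cumulative income shares Yₖ: 0.0410, 0.0860, 0.1710, 0.2700, 0.3900, 0.5220, 0.7490, 1.0000
Σ (Xₖ−Xₖ₋₁)(Yₖ+Yₖ₋₁) = (1/8)(0.0410+0.0000) + (1/8)(0.0860+0.0410) + (1/8)(0.1710+0.0860) + (1/8)(0.2700+0.1710) + (1/8)(0.3900+0.2700) + (1/8)(0.5220+0.3900) + (1/8)(0.7490+0.5220) + (1/8)(1.0000+0.7490)
  = 0.0051 + 0.0159 + 0.0321 + 0.0551 + 0.0825 + 0.1140 + 0.1589 + 0.2186 = 0.6823
G = 1 − 0.6823 = 0.3177

0.318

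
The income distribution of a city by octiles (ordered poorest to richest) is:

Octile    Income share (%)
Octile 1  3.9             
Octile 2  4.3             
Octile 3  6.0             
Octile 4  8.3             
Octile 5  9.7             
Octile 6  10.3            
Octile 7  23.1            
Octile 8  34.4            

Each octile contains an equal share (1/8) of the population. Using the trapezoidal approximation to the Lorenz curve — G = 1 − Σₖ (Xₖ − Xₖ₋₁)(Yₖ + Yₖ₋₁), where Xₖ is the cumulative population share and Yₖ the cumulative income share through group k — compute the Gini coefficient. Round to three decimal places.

Cumulative income shares Yₖ: 0.0390, 0.0820, 0.1420, 0.2250, 0.3220, 0.4250, 0.6560, 1.0000
Σ (Xₖ−Xₖ₋₁)(Yₖ+Yₖ₋₁) = (1/8)(0.0390+0.0000) + (1/8)(0.0820+0.0390) + (1/8)(0.1420+0.0820) + (1/8)(0.2250+0.1420) + (1/8)(0.3220+0.2250) + (1/8)(0.4250+0.3220) + (1/8)(0.6560+0.4250) + (1/8)(1.0000+0.6560)
  = 0.0049 + 0.0151 + 0.0280 + 0.0459 + 0.0684 + 0.0934 + 0.1351 + 0.2070 = 0.5977
G = 1 − 0.5977 = 0.4023

0.402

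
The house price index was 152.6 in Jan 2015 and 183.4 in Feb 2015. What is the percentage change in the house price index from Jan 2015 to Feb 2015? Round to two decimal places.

Change = (183.4 − 152.6) / 152.6 × 100
       = 30.8 / 152.6 × 100 = 20.1835%

20.18%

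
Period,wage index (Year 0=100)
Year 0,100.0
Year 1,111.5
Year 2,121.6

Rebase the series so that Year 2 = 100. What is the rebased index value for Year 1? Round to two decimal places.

91.69

Rebased(Year 1) = 111.5 / 121.6 × 100 = 91.6941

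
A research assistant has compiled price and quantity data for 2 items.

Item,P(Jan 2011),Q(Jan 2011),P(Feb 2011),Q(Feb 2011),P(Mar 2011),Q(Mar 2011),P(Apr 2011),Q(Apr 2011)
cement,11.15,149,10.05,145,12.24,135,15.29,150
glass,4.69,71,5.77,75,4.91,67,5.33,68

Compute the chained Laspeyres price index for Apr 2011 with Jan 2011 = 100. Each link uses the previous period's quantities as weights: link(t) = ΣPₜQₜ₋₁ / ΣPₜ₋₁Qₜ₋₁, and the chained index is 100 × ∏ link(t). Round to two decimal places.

132.50

Link Jan 2011→Feb 2011:
ΣP(Feb 2011)Q(Jan 2011) = 10.05×149 + 5.77×71 = 1497.45 + 409.67 = 1907.12
ΣP(Jan 2011)Q(Jan 2011) = 11.15×149 + 4.69×71 = 1661.35 + 332.99 = 1994.34
link = 1907.12/1994.34 = 0.956266
Link Feb 2011→Mar 2011:
ΣP(Mar 2011)Q(Feb 2011) = 12.24×145 + 4.91×75 = 1774.8 + 368.25 = 2143.05
ΣP(Feb 2011)Q(Feb 2011) = 10.05×145 + 5.77×75 = 1457.25 + 432.75 = 1890
link = 2143.05/1890 = 1.133889
Link Mar 2011→Apr 2011:
ΣP(Apr 2011)Q(Mar 2011) = 15.29×135 + 5.33×67 = 2064.15 + 357.11 = 2421.26
ΣP(Mar 2011)Q(Mar 2011) = 12.24×135 + 4.91×67 = 1652.4 + 328.97 = 1981.37
link = 2421.26/1981.37 = 1.222013
Chained index = 100 × 0.956266 × 1.133889 × 1.222013 = 132.5028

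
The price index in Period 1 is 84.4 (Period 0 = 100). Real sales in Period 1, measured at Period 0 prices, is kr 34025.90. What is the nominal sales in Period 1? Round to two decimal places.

28717.86

Nominal = Real × (Index/100) = 34025.90 × (84.4/100)
        = 34025.90 × 0.844 = 28717.8596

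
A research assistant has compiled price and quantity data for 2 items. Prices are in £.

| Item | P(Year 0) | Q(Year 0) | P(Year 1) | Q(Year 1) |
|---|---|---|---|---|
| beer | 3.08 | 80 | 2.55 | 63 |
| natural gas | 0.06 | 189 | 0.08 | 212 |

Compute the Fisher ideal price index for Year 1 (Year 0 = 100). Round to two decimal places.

Laspeyres component (base-period weights):
ΣP(Year 1)Q(Year 0) = 2.55×80 + 0.08×189 = 204 + 15.12 = 219.12
ΣP(Year 0)Q(Year 0) = 3.08×80 + 0.06×189 = 246.4 + 11.34 = 257.74
L = 219.12 / 257.74 × 100 = 85.0159
Paasche component (current-period weights):
ΣP(Year 1)Q(Year 1) = 2.55×63 + 0.08×212 = 160.65 + 16.96 = 177.61
ΣP(Year 0)Q(Year 1) = 3.08×63 + 0.06×212 = 194.04 + 12.72 = 206.76
P = 177.61 / 206.76 × 100 = 85.9015
Fisher = √(L × P) = √(85.0159 × 85.9015) = 85.4576

85.46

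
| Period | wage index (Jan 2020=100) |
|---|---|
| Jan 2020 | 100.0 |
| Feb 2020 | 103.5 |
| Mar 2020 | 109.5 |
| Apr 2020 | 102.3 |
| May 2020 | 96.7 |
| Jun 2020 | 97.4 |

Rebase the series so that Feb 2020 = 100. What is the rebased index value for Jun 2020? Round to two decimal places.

Rebased(Jun 2020) = 97.4 / 103.5 × 100 = 94.1063

94.11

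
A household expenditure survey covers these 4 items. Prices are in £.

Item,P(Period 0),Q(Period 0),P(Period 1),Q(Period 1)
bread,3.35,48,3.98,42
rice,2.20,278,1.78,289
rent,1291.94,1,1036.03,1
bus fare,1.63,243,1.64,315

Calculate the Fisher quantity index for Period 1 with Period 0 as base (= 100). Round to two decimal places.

105.15

Laspeyres component (base-period weights):
ΣP(Period 0)Q(Period 1) = 3.35×42 + 2.20×289 + 1291.94×1 + 1.63×315 = 140.7 + 635.8 + 1291.94 + 513.45 = 2581.89
ΣP(Period 0)Q(Period 0) = 3.35×48 + 2.20×278 + 1291.94×1 + 1.63×243 = 160.8 + 611.6 + 1291.94 + 396.09 = 2460.43
L = 2581.89 / 2460.43 × 100 = 104.9365
Paasche component (current-period weights):
ΣP(Period 1)Q(Period 1) = 3.98×42 + 1.78×289 + 1036.03×1 + 1.64×315 = 167.16 + 514.42 + 1036.03 + 516.6 = 2234.21
ΣP(Period 1)Q(Period 0) = 3.98×48 + 1.78×278 + 1036.03×1 + 1.64×243 = 191.04 + 494.84 + 1036.03 + 398.52 = 2120.43
P = 2234.21 / 2120.43 × 100 = 105.3659
Fisher = √(L × P) = √(104.9365 × 105.3659) = 105.1510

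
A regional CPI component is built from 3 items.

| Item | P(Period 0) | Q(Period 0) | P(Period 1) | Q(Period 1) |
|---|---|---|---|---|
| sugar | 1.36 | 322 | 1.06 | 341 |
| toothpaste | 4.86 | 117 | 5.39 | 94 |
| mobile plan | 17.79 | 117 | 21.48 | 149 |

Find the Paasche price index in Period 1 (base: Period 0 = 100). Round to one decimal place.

113.9

Paasche price index uses current-period quantities as weights.
ΣP(Period 1)·Q(Period 1) = 1.06×341 + 5.39×94 + 21.48×149 = 361.46 + 506.66 + 3200.52 = 4068.64
ΣP(Period 0)·Q(Period 1) = 1.36×341 + 4.86×94 + 17.79×149 = 463.76 + 456.84 + 2650.71 = 3571.31
Index = 4068.64 / 3571.31 × 100 = 113.9257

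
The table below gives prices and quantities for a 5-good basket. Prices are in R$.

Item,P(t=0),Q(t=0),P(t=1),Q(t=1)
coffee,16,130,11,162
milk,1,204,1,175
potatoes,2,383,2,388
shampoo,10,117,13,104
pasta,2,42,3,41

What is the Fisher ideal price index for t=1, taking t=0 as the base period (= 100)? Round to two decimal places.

92.10

Laspeyres component (base-period weights):
ΣP(t=1)Q(t=0) = 11×130 + 1×204 + 2×383 + 13×117 + 3×42 = 1430 + 204 + 766 + 1521 + 126 = 4047
ΣP(t=0)Q(t=0) = 16×130 + 1×204 + 2×383 + 10×117 + 2×42 = 2080 + 204 + 766 + 1170 + 84 = 4304
L = 4047 / 4304 × 100 = 94.0288
Paasche component (current-period weights):
ΣP(t=1)Q(t=1) = 11×162 + 1×175 + 2×388 + 13×104 + 3×41 = 1782 + 175 + 776 + 1352 + 123 = 4208
ΣP(t=0)Q(t=1) = 16×162 + 1×175 + 2×388 + 10×104 + 2×41 = 2592 + 175 + 776 + 1040 + 82 = 4665
P = 4208 / 4665 × 100 = 90.2036
Fisher = √(L × P) = √(94.0288 × 90.2036) = 92.0964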